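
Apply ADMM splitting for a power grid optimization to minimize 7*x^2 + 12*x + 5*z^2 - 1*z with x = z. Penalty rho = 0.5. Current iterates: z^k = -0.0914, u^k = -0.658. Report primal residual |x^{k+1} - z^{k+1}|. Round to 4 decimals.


ADMM iteration with rho = 0.5, z^k = -0.0914, u^k = -0.658
Step 1: x-update.
Minimize 7*x^2 + 12*x + (0.5/2)*(x + 0.0914 - 0.658)^2
FOC: (2*7 + 0.5)*x = -12 + 0.5*(-0.0914 + 0.658)
x^{k+1} = -0.808
Step 2: z-update.
Minimize 5*z^2 - 1*z + (0.5/2)*(-0.808 - z - 0.658)^2
FOC: (2*5 + 0.5)*z = 1 + 0.5*(-0.808 - 0.658)
z^{k+1} = 0.0254
Step 3: u-update.
u^{k+1} = -0.658 - 0.808 - 0.0254 = -1.4915
Step 4: Primal residual = |-0.808 - 0.0254| = 0.8335


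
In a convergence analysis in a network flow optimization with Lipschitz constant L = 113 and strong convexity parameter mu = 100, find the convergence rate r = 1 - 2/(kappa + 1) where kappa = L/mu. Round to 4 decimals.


Step 1: Compute the condition number.
kappa = L/mu = 113/100 = 1.13
Step 2: Compute the convergence rate.
r = 1 - 2/(kappa + 1) = 1 - 2*mu/(L + mu) = (L - mu)/(L + mu) = 13/213 = 0.061


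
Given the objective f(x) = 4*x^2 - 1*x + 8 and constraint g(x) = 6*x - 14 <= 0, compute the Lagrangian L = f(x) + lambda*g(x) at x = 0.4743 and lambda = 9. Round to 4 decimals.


Step 1: Evaluate f(x).
f(0.4743) = 4*0.4743^2 - 1*0.4743 + 8 = 8.4255
Step 2: Evaluate g(x).
g(0.4743) = 6*0.4743 - 14 = -11.1542
Step 3: Compute Lagrangian.
L = 8.4255 + 9*-11.1542 = -91.9623


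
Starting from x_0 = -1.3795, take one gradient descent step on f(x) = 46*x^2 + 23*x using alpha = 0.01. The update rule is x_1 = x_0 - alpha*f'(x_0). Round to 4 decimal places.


We compute the gradient at x_0 and apply the update.
f'(x) = 92*x + 23
f'(-1.3795) = 92*-1.3795 + 23 = -103.914
x_1 = -1.3795 - 0.01*-103.914 = -0.3404


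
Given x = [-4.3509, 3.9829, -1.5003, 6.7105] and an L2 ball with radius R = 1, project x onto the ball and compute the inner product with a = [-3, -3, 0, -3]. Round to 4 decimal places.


Step 1: Compute ||x|| (intermediates to 6 decimals).
||x|| = sqrt((-4.3509)^2 + 3.9829^2 + (-1.5003)^2 + 6.7105^2) = 9.059555
Step 2: Project.
Since ||x|| > R, scale = R/||x|| = 1/9.059555 = 0.110381, proj(x) = scale * x
proj(x) = [-0.480257, 0.439636, -0.165605, 0.740712]
Step 3: Dot product.
a^T * proj(x) = -3*(-0.480257) - 3*0.439636 + 0*(-0.165605) - 3*0.740712 = -2.1003


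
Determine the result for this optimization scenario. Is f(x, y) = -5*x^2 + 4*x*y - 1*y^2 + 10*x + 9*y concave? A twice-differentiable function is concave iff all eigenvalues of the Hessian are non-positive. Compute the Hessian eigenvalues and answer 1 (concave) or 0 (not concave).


The Hessian of f(x,y) = -5*x^2 + 4*x*y - 1*y^2 + 10*x + 9*y is:
H = [[-10, 4], [4, -2]]
Trace = -10 - 2 = -12
Determinant = -10*-2 - (4)^2 = 4
Discriminant = (-12)^2 - 4*4 = 128.0
Eigenvalues: lambda_1 = -11.6569, lambda_2 = -0.3431
The function is concave.

1


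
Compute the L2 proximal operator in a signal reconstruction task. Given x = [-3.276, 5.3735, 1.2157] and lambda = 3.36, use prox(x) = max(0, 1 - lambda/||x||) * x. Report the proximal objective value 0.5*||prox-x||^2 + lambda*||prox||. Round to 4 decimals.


Step 1: Compute ||x||.
||x|| = 6.4097
Step 2: Compute scaling factor.
scale = max(0, 1 - 3.36/6.4097) = 0.4758
Step 3: prox(x) = [-1.5587, 2.5567, 0.5784]
||prox(x)|| = 3.0497
Step 4: Proximal objective.
0.5*||prox-x||^2 = 5.6448
lambda*||prox|| = 10.247
Total = 15.8919


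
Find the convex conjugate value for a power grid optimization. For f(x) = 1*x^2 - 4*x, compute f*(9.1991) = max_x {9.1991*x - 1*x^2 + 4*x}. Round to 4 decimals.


f*(y) = sup_x {y*x - a*x^2 - b*x} = sup_x {(y-b)*x - a*x^2}
FOC: (y - b) - 2a*x = 0 => x* = (y - b)/(2a)
x* = (9.1991 + 4)/(2*1) = 6.5996
f*(9.1991) = (y-b)^2/(4a) = (9.1991 + 4)^2/(4*1)
= 174.2162/4 = 43.5541


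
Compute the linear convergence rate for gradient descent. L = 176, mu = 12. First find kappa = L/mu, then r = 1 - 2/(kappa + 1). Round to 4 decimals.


Step 1: Compute the condition number.
kappa = L/mu = 176/12 = 14.6667
Step 2: Compute the convergence rate.
r = 1 - 2/(kappa + 1) = 1 - 2*mu/(L + mu) = (L - mu)/(L + mu) = 164/188 = 0.8723


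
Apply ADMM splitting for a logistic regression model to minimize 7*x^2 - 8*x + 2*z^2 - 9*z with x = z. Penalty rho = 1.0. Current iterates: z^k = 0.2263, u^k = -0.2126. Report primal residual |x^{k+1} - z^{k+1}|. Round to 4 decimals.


ADMM iteration with rho = 1.0, z^k = 0.2263, u^k = -0.2126
Step 1: x-update.
Minimize 7*x^2 - 8*x + (1.0/2)*(x - 0.2263 - 0.2126)^2
FOC: (2*7 + 1.0)*x = 8 + 1.0*(0.2263 + 0.2126)
x^{k+1} = 0.5626
Step 2: z-update.
Minimize 2*z^2 - 9*z + (1.0/2)*(0.5626 - z - 0.2126)^2
FOC: (2*2 + 1.0)*z = 9 + 1.0*(0.5626 - 0.2126)
z^{k+1} = 1.87
Step 3: u-update.
u^{k+1} = -0.2126 + 0.5626 - 1.87 = -1.52
Step 4: Primal residual = |0.5626 - 1.87| = 1.3074


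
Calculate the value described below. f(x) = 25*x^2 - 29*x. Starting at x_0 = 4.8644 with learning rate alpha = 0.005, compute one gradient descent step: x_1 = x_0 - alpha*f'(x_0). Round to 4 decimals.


We compute the gradient at x_0 and apply the update.
f'(x) = 50*x - 29
f'(4.8644) = 50*4.8644 - 29 = 214.22
x_1 = 4.8644 - 0.005*214.22 = 3.7933


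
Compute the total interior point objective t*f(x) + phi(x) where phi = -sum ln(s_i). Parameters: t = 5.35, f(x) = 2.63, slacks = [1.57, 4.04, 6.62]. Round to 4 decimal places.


Step 1: Compute log-barrier.
ln values: [0.4511, 1.3962, 1.8901]
phi = -(0.4511 + 1.3962 + 1.8901) = -3.7374
Step 2: Compute augmented objective.
t*f(x) = 5.35*2.63 = 14.0705
Total = 14.0705 - 3.7374 = 10.3331


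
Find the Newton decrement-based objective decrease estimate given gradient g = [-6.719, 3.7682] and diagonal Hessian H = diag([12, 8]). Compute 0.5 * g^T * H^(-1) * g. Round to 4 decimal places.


Step 1: H is diagonal, so H^(-1) * g = [-0.5599, 0.471].
Step 2: g^T H^(-1) g = sum_i g_i^2 / H_ii
  = (-6.719)^2/12 + (3.7682)^2/8
  = 3.7621 + 1.7749 = 5.537
Step 3: Objective decrease = 0.5 * g^T H^(-1) g = 2.7685


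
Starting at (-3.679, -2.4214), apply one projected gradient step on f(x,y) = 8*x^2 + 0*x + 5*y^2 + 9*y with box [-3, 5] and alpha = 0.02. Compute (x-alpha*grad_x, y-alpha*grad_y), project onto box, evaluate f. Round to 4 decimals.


Step 1: Compute gradient at (-3.679, -2.4214).
grad_x = 2*8*-3.679 + 0 = -58.864
grad_y = 2*5*-2.4214 + 9 = -15.214
Step 2: Gradient step.
x_raw = -3.679 - 0.02*-58.864 = -2.5017
y_raw = -2.4214 - 0.02*-15.214 = -2.1171
Step 3: Project onto [-3, 5].
x_proj = clip(-2.5017) = -2.5017
y_proj = clip(-2.1171) = -2.1171
Step 4: Evaluate f.
f(-2.5017, -2.1171) = 53.4257


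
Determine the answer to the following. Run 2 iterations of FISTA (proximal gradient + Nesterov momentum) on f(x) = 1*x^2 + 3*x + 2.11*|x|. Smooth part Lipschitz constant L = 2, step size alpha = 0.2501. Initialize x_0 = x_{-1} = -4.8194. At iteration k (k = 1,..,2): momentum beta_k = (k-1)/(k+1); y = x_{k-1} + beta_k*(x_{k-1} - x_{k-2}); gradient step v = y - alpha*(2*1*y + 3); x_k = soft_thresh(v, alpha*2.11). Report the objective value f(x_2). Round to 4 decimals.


FISTA on f(x) = 1*x^2 + 3*x + 2.11*|x|
L = 2, alpha = 0.2501
Iteration 1: beta = 0.0, y = -4.8194 + 0.0*(-4.8194 + 4.8194) = -4.8194
  grad(y) = -6.6388, v = y - alpha*grad = -3.159
  prox(v) = soft_thresh(-3.159, 0.5277) = -2.6313
Iteration 2: beta = 0.3333, y = -2.6313 + 0.3333*(-2.6313 + 4.8194) = -1.902
  grad(y) = -0.8039, v = y - alpha*grad = -1.7009
  prox(v) = soft_thresh(-1.7009, 0.5277) = -1.1732
f(x_2) = 1*(-1.1732)^2 + 3*(-1.1732) + 2.11*|-1.1732| = 0.3322


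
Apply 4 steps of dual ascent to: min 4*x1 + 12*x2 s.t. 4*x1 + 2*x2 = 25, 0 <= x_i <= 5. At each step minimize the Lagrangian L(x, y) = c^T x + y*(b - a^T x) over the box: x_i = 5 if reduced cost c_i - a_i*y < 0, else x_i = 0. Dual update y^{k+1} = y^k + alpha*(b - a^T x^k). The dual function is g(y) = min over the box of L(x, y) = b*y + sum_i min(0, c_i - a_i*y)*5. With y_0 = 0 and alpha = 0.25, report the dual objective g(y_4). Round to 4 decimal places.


Dual ascent for LP: min 4*x1 + 12*x2, 4*x1 + 2*x2 = 25, 0 <= x_i <= 5
Step 1: y^k = 0.0, reduced costs: (4.0, 12.0)
  x^k = (0.0, 0.0), subgradient = b - a^T x = 25.0
  y^{k+1} = 0.0 + 0.25*25.0 = 6.25
Step 2: y^k = 6.25, reduced costs: (-21.0, -0.5)
  x^k = (5.0, 5.0), subgradient = b - a^T x = -5.0
  y^{k+1} = 6.25 + 0.25*-5.0 = 5.0
Step 3: y^k = 5.0, reduced costs: (-16.0, 2.0)
  x^k = (5.0, 0.0), subgradient = b - a^T x = 5.0
  y^{k+1} = 5.0 + 0.25*5.0 = 6.25
Step 4: y^k = 6.25, reduced costs: (-21.0, -0.5)
  x^k = (5.0, 5.0), subgradient = b - a^T x = -5.0
  y^{k+1} = 6.25 + 0.25*-5.0 = 5.0
Dual objective at y_4 = 5.0: reduced costs (-16.0, 2.0), box minimizer x = (5.0, 0.0)
g(y_4) = b*y + (c1 - a1*y)*x1 + (c2 - a2*y)*x2 = 25*5.0 + (-16.0)*5.0 + 2.0*0.0 = 125.0 - 80.0 + 0.0 = 45.0


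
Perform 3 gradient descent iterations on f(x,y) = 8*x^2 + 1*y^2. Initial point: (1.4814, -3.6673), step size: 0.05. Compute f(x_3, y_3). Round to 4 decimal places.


Gradient descent on f(x,y) = 8*x^2 + 1*y^2.
Starting point: (1.4814, -3.6673), alpha = 0.05
Step 1: grad_x = 2*8*1.4814 = 23.7024, grad_y = 2*1*-3.6673 = -7.3346
  x_1 = 1.4814 - 0.05*23.7024 = 0.2963
  y_1 = -3.6673 - 0.05*-7.3346 = -3.3006
Step 2: grad_x = 2*8*0.2963 = 4.7405, grad_y = 2*1*-3.3006 = -6.6011
  x_2 = 0.2963 - 0.05*4.7405 = 0.0593
  y_2 = -3.3006 - 0.05*-6.6011 = -2.9705
Step 3: grad_x = 2*8*0.0593 = 0.9481, grad_y = 2*1*-2.9705 = -5.941
  x_3 = 0.0593 - 0.05*0.9481 = 0.0119
  y_3 = -2.9705 - 0.05*-5.941 = -2.6735
f(0.0119, -2.6735) = 8*0.0119^2 + 1*(-2.6735)^2 = 7.1485


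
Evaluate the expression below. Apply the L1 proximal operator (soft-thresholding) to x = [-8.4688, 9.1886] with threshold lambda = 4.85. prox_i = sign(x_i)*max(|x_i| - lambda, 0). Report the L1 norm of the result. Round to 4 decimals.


Soft-thresholding with lambda = 4.85:
prox(-8.4688) = sign(-8.4688)*max(|-8.4688| - 4.85, 0) = -3.6188
prox(9.1886) = sign(9.1886)*max(|9.1886| - 4.85, 0) = 4.3386
prox(x) = [-3.6188, 4.3386]
||prox(x)||_1 = 3.6188 + 4.3386 = 7.9574


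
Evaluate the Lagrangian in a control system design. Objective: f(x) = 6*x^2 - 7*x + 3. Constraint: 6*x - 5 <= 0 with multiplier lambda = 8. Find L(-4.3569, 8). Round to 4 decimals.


Step 1: Evaluate f(x).
f(-4.3569) = 6*(-4.3569)^2 - 7*(-4.3569) + 3 = 147.3938
Step 2: Evaluate g(x).
g(-4.3569) = 6*-4.3569 - 5 = -31.1414
Step 3: Compute Lagrangian.
L = 147.3938 + 8*-31.1414 = -101.7374


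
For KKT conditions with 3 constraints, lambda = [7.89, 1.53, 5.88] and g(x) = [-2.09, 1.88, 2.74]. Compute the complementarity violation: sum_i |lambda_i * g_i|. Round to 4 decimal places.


KKT complementary slackness check:
lambda_1 * g_1 = 7.89 * -2.09 = -16.4901
lambda_2 * g_2 = 1.53 * 1.88 = 2.8764
lambda_3 * g_3 = 5.88 * 2.74 = 16.1112
Total violation = 16.4901 + 2.8764 + 16.1112 = 35.4777


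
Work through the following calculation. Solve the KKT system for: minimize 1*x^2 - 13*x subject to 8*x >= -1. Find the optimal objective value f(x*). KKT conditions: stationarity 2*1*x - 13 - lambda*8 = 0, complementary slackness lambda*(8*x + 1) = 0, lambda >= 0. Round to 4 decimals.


Step 1: Try lambda = 0 (constraint inactive).
Stationarity: 2*1*x - 13 = 0
x* = 13/(2*1) = 6.5
Check constraint: 8*6.5 = 52.0 >= -1 -- satisfied.
Step 2: Compute optimal value.
f(x*) = 1*6.5^2 - 13*6.5 = -42.25


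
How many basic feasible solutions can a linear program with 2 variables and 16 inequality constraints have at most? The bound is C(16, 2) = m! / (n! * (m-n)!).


Each vertex corresponds to some choice of n active constraints out of m, so the number of vertices is at most C(m, n) = m! / (n!(m-n)!).
m = 16, n = 2
Numerator: 16 * 15
Denominator: 2! = 2
C(16, 2) = 120


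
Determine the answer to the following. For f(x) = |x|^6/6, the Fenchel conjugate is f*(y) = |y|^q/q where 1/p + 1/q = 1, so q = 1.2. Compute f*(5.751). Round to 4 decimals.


The conjugate exponent q satisfies 1/p + 1/q = 1.
p = 6, so q = 6/(6 - 1) = 1.2
|y|^q = 5.751^1.2 = 8.16
f*(5.751) = 8.16 / 1.2 = 6.8


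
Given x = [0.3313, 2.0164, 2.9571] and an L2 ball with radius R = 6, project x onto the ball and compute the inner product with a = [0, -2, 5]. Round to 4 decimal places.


Step 1: Compute ||x|| (intermediates to 6 decimals).
||x|| = sqrt(0.3313^2 + 2.0164^2 + 2.9571^2) = 3.59445
Step 2: Project.
Since ||x|| <= R, proj = x (no scaling needed).
proj(x) = [0.3313, 2.0164, 2.9571]
Step 3: Dot product.
a^T * proj(x) = 0*0.3313 - 2*2.0164 + 5*2.9571 = 10.7527


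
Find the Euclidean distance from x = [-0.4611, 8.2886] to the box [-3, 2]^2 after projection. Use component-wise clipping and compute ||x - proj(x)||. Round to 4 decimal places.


Project each component onto [-3, 2].
clip(-0.4611) = -0.4611, clip(8.2886) = 2.0
Projection = [-0.4611, 2.0]
Squared diffs: [0.0, 39.5465]
Distance = sqrt(39.5465) = 6.2886


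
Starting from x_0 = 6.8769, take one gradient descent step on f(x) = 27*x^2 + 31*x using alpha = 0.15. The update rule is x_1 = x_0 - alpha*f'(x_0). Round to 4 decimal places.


We compute the gradient at x_0 and apply the update.
f'(x) = 54*x + 31
f'(6.8769) = 54*6.8769 + 31 = 402.3526
x_1 = 6.8769 - 0.15*402.3526 = -53.476


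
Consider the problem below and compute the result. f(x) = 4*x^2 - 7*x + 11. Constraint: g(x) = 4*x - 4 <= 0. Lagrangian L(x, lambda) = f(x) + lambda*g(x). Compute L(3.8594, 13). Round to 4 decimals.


Step 1: Evaluate f(x).
f(3.8594) = 4*3.8594^2 - 7*3.8594 + 11 = 43.5641
Step 2: Evaluate g(x).
g(3.8594) = 4*3.8594 - 4 = 11.4376
Step 3: Compute Lagrangian.
L = 43.5641 + 13*11.4376 = 192.2529


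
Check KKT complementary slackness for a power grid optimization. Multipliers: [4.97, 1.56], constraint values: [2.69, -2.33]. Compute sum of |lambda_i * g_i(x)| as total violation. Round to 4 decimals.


KKT complementary slackness check:
lambda_1 * g_1 = 4.97 * 2.69 = 13.3693
lambda_2 * g_2 = 1.56 * -2.33 = -3.6348
Total violation = 13.3693 + 3.6348 = 17.0041


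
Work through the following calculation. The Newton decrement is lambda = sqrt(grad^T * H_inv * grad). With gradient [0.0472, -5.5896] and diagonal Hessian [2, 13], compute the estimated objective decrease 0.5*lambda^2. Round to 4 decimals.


Step 1: H is diagonal, so H^(-1) * g = [0.0236, -0.43].
Step 2: g^T H^(-1) g = sum_i g_i^2 / H_ii
  = (0.0472)^2/2 + (-5.5896)^2/13
  = 0.0011 + 2.4034 = 2.4045
Step 3: Objective decrease = 0.5 * g^T H^(-1) g = 1.2022


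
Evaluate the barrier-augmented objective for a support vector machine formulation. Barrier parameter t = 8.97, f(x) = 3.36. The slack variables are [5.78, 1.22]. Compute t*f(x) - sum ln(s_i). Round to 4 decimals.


Step 1: Compute log-barrier.
ln values: [1.7544, 0.1989]
phi = -(1.7544 + 0.1989) = -1.9533
Step 2: Compute augmented objective.
t*f(x) = 8.97*3.36 = 30.1392
Total = 30.1392 - 1.9533 = 28.1859


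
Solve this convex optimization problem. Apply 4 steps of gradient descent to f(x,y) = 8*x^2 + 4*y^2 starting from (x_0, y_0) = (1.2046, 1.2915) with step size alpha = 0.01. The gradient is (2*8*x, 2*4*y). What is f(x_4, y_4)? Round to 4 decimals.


Gradient descent on f(x,y) = 8*x^2 + 4*y^2.
Starting point: (1.2046, 1.2915), alpha = 0.01
Step 1: grad_x = 2*8*1.2046 = 19.2736, grad_y = 2*4*1.2915 = 10.332
  x_1 = 1.2046 - 0.01*19.2736 = 1.0119
  y_1 = 1.2915 - 0.01*10.332 = 1.1882
Step 2: grad_x = 2*8*1.0119 = 16.1898, grad_y = 2*4*1.1882 = 9.5054
  x_2 = 1.0119 - 0.01*16.1898 = 0.85
  y_2 = 1.1882 - 0.01*9.5054 = 1.0931
Step 3: grad_x = 2*8*0.85 = 13.5995, grad_y = 2*4*1.0931 = 8.745
  x_3 = 0.85 - 0.01*13.5995 = 0.714
  y_3 = 1.0931 - 0.01*8.745 = 1.0057
Step 4: grad_x = 2*8*0.714 = 11.4235, grad_y = 2*4*1.0057 = 8.0454
  x_4 = 0.714 - 0.01*11.4235 = 0.5997
  y_4 = 1.0057 - 0.01*8.0454 = 0.9252
f(0.5997, 0.9252) = 8*0.5997^2 + 4*0.9252^2 = 6.3016


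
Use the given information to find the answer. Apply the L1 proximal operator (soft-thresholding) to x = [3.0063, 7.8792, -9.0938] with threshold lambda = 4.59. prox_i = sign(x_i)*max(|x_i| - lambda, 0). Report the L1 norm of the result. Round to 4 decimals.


Soft-thresholding with lambda = 4.59:
prox(3.0063) = sign(3.0063)*max(|3.0063| - 4.59, 0) = 0.0
prox(7.8792) = sign(7.8792)*max(|7.8792| - 4.59, 0) = 3.2892
prox(-9.0938) = sign(-9.0938)*max(|-9.0938| - 4.59, 0) = -4.5038
prox(x) = [0.0, 3.2892, -4.5038]
||prox(x)||_1 = 0.0 + 3.2892 + 4.5038 = 7.793


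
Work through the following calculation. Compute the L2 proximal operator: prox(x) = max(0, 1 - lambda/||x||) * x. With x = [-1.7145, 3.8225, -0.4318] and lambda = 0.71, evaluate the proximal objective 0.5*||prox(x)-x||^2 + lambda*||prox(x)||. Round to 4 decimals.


Step 1: Compute ||x||.
||x|| = 4.2116
Step 2: Compute scaling factor.
scale = max(0, 1 - 0.71/4.2116) = 0.8314
Step 3: prox(x) = [-1.4255, 3.1781, -0.359]
||prox(x)|| = 3.5016
Step 4: Proximal objective.
0.5*||prox-x||^2 = 0.2521
lambda*||prox|| = 2.4861
Total = 2.7382


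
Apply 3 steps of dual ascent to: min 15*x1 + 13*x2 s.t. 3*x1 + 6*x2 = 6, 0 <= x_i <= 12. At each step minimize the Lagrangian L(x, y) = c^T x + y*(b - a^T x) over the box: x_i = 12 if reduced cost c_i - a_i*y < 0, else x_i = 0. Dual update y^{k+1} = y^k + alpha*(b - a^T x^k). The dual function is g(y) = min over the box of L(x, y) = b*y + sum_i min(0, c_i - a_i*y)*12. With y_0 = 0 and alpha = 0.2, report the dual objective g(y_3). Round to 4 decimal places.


Dual ascent for LP: min 15*x1 + 13*x2, 3*x1 + 6*x2 = 6, 0 <= x_i <= 12
Step 1: y^k = 0.0, reduced costs: (15.0, 13.0)
  x^k = (0.0, 0.0), subgradient = b - a^T x = 6.0
  y^{k+1} = 0.0 + 0.2*6.0 = 1.2
Step 2: y^k = 1.2, reduced costs: (11.4, 5.8)
  x^k = (0.0, 0.0), subgradient = b - a^T x = 6.0
  y^{k+1} = 1.2 + 0.2*6.0 = 2.4
Step 3: y^k = 2.4, reduced costs: (7.8, -1.4)
  x^k = (0.0, 12.0), subgradient = b - a^T x = -66.0
  y^{k+1} = 2.4 + 0.2*-66.0 = -10.8
Dual objective at y_3 = -10.8: reduced costs (47.4, 77.8), box minimizer x = (0.0, 0.0)
g(y_3) = b*y + (c1 - a1*y)*x1 + (c2 - a2*y)*x2 = 6*(-10.8) + 47.4*0.0 + 77.8*0.0 = -64.8 + 0.0 + 0.0 = -64.8


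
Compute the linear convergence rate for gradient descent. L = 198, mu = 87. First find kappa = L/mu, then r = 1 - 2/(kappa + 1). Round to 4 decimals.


Step 1: Compute the condition number.
kappa = L/mu = 198/87 = 2.2759
Step 2: Compute the convergence rate.
r = 1 - 2/(kappa + 1) = 1 - 2*mu/(L + mu) = (L - mu)/(L + mu) = 111/285 = 0.3895


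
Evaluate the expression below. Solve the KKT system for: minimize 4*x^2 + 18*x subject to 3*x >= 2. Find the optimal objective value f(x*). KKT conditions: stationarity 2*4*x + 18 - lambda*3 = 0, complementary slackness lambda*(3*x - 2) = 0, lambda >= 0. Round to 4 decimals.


Step 1: Try lambda = 0 (constraint inactive).
x_unc = -18/(2*4) = -2.25
Check: 3*-2.25 = -6.75 < 2 -- violated!
Step 2: Constraint must be active: 3*x = 2
x* = 2/3 = 0.6667 (rounded; the exact value 2/3 is used below)
lambda = (2*4*(2/3) + 18)/3 = 7.7778
Step 3: Compute optimal value.
f(x*) = 4*(2/3)^2 + 18*(2/3) = 13.7778


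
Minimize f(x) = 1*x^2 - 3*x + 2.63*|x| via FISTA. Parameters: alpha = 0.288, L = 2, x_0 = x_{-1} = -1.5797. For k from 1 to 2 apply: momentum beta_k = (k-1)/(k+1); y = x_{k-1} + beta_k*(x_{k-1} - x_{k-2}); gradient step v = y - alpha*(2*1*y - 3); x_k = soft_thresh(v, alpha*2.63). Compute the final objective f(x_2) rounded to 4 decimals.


FISTA on f(x) = 1*x^2 - 3*x + 2.63*|x|
L = 2, alpha = 0.288
Iteration 1: beta = 0.0, y = -1.5797 + 0.0*(-1.5797 + 1.5797) = -1.5797
  grad(y) = -6.1594, v = y - alpha*grad = 0.1942
  prox(v) = soft_thresh(0.1942, 0.7574) = 0.0
Iteration 2: beta = 0.3333, y = 0.0 + 0.3333*(0.0 + 1.5797) = 0.5266
  grad(y) = -1.9469, v = y - alpha*grad = 1.0873
  prox(v) = soft_thresh(1.0873, 0.7574) = 0.3298
f(x_2) = 1*0.3298^2 - 3*0.3298 + 2.63*|0.3298| = -0.0133


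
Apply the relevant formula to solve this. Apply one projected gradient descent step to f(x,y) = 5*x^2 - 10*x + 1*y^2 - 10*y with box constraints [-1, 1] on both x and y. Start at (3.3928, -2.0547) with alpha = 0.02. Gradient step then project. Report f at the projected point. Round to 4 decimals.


Step 1: Compute gradient at (3.3928, -2.0547).
grad_x = 2*5*3.3928 - 10 = 23.928
grad_y = 2*1*-2.0547 - 10 = -14.1094
Step 2: Gradient step.
x_raw = 3.3928 - 0.02*23.928 = 2.9142
y_raw = -2.0547 - 0.02*-14.1094 = -1.7725
Step 3: Project onto [-1, 1].
x_proj = clip(2.9142) = 1.0
y_proj = clip(-1.7725) = -1.0
Step 4: Evaluate f.
f(1.0, -1.0) = 6.0


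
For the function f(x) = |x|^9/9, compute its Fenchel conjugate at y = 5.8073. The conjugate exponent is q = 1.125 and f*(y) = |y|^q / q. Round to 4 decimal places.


The conjugate exponent q satisfies 1/p + 1/q = 1.
p = 9, so q = 9/(9 - 1) = 1.125
|y|^q = 5.8073^1.125 = 7.2355
f*(5.8073) = 7.2355 / 1.125 = 6.4316


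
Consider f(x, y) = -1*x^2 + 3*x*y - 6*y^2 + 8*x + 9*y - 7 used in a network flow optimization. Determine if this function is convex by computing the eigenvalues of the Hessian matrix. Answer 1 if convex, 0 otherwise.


The Hessian of f(x,y) = -1*x^2 + 3*x*y - 6*y^2 + 8*x + 9*y - 7 is:
H = [[-2, 3], [3, -12]]
Trace = -2 - 12 = -14
Determinant = -2*-12 - (3)^2 = 15
Discriminant = (-14)^2 - 4*15 = 136.0
Eigenvalues: lambda_1 = -12.831, lambda_2 = -1.169
The function is not convex.

0


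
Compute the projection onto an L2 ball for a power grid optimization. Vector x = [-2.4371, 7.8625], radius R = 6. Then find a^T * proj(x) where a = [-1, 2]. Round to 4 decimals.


Step 1: Compute ||x|| (intermediates to 6 decimals).
||x|| = sqrt((-2.4371)^2 + 7.8625^2) = 8.231547
Step 2: Project.
Since ||x|| > R, scale = R/||x|| = 6/8.231547 = 0.728903, proj(x) = scale * x
proj(x) = [-1.77641, 5.731]
Step 3: Dot product.
a^T * proj(x) = -1*(-1.77641) + 2*5.731 = 13.2384


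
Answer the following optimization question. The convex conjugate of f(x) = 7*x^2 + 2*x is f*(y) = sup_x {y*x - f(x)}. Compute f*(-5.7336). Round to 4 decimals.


f*(y) = sup_x {y*x - a*x^2 - b*x} = sup_x {(y-b)*x - a*x^2}
FOC: (y - b) - 2a*x = 0 => x* = (y - b)/(2a)
x* = (-5.7336 - 2)/(2*7) = -0.5524
f*(-5.7336) = (y-b)^2/(4a) = (-5.7336 - 2)^2/(4*7)
= 59.8086/28 = 2.136


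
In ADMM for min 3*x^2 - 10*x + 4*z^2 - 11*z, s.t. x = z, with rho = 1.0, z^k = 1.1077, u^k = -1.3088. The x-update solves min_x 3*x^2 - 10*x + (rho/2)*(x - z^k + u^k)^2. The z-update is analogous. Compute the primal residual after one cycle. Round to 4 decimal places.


ADMM iteration with rho = 1.0, z^k = 1.1077, u^k = -1.3088
Step 1: x-update.
Minimize 3*x^2 - 10*x + (1.0/2)*(x - 1.1077 - 1.3088)^2
FOC: (2*3 + 1.0)*x = 10 + 1.0*(1.1077 + 1.3088)
x^{k+1} = 1.7738
Step 2: z-update.
Minimize 4*z^2 - 11*z + (1.0/2)*(1.7738 - z - 1.3088)^2
FOC: (2*4 + 1.0)*z = 11 + 1.0*(1.7738 - 1.3088)
z^{k+1} = 1.2739
Step 3: u-update.
u^{k+1} = -1.3088 + 1.7738 - 1.2739 = -0.8089
Step 4: Primal residual = |1.7738 - 1.2739| = 0.4999


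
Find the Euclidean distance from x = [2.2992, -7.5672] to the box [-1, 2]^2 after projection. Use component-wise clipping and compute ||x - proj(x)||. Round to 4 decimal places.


Project each component onto [-1, 2].
clip(2.2992) = 2.0, clip(-7.5672) = -1.0
Projection = [2.0, -1.0]
Squared diffs: [0.0895, 43.1281]
Distance = sqrt(43.2176) = 6.574


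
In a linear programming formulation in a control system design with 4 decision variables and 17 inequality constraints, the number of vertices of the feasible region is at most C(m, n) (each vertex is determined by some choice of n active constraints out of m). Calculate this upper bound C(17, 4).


Each vertex corresponds to some choice of n active constraints out of m, so the number of vertices is at most C(m, n) = m! / (n!(m-n)!).
m = 17, n = 4
Numerator: 17 * 16 * 15 * 14
Denominator: 4! = 24
C(17, 4) = 2380


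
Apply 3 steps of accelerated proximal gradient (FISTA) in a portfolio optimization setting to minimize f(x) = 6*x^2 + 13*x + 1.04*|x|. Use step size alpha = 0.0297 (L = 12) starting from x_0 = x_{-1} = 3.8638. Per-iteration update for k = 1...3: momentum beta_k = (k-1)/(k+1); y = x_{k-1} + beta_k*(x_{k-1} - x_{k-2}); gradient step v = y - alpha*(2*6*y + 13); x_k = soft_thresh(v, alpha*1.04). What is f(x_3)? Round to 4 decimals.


FISTA on f(x) = 6*x^2 + 13*x + 1.04*|x|
L = 12, alpha = 0.0297
Iteration 1: beta = 0.0, y = 3.8638 + 0.0*(3.8638 - 3.8638) = 3.8638
  grad(y) = 59.3656, v = y - alpha*grad = 2.1006
  prox(v) = soft_thresh(2.1006, 0.0309) = 2.0698
Iteration 2: beta = 0.3333, y = 2.0698 + 0.3333*(2.0698 - 3.8638) = 1.4717
  grad(y) = 30.6609, v = y - alpha*grad = 0.5611
  prox(v) = soft_thresh(0.5611, 0.0309) = 0.5302
Iteration 3: beta = 0.5, y = 0.5302 + 0.5*(0.5302 - 2.0698) = -0.2395
  grad(y) = 10.1255, v = y - alpha*grad = -0.5403
  prox(v) = soft_thresh(-0.5403, 0.0309) = -0.5094
f(x_3) = 6*(-0.5094)^2 + 13*(-0.5094) + 1.04*|-0.5094| = -4.5354


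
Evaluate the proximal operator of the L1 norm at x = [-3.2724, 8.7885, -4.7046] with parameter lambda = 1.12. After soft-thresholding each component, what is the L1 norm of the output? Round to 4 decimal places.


Soft-thresholding with lambda = 1.12:
prox(-3.2724) = sign(-3.2724)*max(|-3.2724| - 1.12, 0) = -2.1524
prox(8.7885) = sign(8.7885)*max(|8.7885| - 1.12, 0) = 7.6685
prox(-4.7046) = sign(-4.7046)*max(|-4.7046| - 1.12, 0) = -3.5846
prox(x) = [-2.1524, 7.6685, -3.5846]
||prox(x)||_1 = 2.1524 + 7.6685 + 3.5846 = 13.4055


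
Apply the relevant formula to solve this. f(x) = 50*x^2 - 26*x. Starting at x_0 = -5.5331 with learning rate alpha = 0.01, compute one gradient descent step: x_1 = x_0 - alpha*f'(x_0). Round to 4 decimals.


We compute the gradient at x_0 and apply the update.
f'(x) = 100*x - 26
f'(-5.5331) = 100*-5.5331 - 26 = -579.31
x_1 = -5.5331 - 0.01*-579.31 = 0.26


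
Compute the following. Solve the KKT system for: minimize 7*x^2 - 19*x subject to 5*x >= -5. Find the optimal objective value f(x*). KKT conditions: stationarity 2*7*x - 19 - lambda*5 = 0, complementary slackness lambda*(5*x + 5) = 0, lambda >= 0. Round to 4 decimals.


Step 1: Try lambda = 0 (constraint inactive).
Stationarity: 2*7*x - 19 = 0
x* = 19/(2*7) = 19/14 = 1.3571 (rounded; the exact value 19/14 is used below)
Check constraint: 5*1.3571 = 6.7855 >= -5 -- satisfied.
Step 2: Compute optimal value.
f(x*) = 7*(19/14)^2 - 19*(19/14) = -12.8929


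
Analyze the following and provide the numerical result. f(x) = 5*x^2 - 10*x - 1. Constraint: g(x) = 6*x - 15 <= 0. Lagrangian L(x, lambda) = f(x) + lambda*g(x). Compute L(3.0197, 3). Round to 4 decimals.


Step 1: Evaluate f(x).
f(3.0197) = 5*3.0197^2 - 10*3.0197 - 1 = 14.3959
Step 2: Evaluate g(x).
g(3.0197) = 6*3.0197 - 15 = 3.1182
Step 3: Compute Lagrangian.
L = 14.3959 + 3*3.1182 = 23.7505


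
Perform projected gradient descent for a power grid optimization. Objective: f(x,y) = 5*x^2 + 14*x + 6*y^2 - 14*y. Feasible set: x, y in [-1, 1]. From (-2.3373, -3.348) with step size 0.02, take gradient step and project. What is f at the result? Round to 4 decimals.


Step 1: Compute gradient at (-2.3373, -3.348).
grad_x = 2*5*-2.3373 + 14 = -9.373
grad_y = 2*6*-3.348 - 14 = -54.176
Step 2: Gradient step.
x_raw = -2.3373 - 0.02*-9.373 = -2.1498
y_raw = -3.348 - 0.02*-54.176 = -2.2645
Step 3: Project onto [-1, 1].
x_proj = clip(-2.1498) = -1.0
y_proj = clip(-2.2645) = -1.0
Step 4: Evaluate f.
f(-1.0, -1.0) = 11.0


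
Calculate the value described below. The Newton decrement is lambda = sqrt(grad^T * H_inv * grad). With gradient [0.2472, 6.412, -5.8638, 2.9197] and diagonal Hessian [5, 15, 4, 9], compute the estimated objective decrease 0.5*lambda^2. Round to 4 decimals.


Step 1: H is diagonal, so H^(-1) * g = [0.0494, 0.4275, -1.466, 0.3244].
Step 2: g^T H^(-1) g = sum_i g_i^2 / H_ii
  = (0.2472)^2/5 + (6.412)^2/15 + (-5.8638)^2/4 + (2.9197)^2/9
  = 0.0122 + 2.7409 + 8.596 + 0.9472 = 12.2964
Step 3: Objective decrease = 0.5 * g^T H^(-1) g = 6.1482


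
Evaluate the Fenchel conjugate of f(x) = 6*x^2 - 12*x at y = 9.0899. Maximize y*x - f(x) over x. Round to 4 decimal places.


f*(y) = sup_x {y*x - a*x^2 - b*x} = sup_x {(y-b)*x - a*x^2}
FOC: (y - b) - 2a*x = 0 => x* = (y - b)/(2a)
x* = (9.0899 + 12)/(2*6) = 1.7575
f*(9.0899) = (y-b)^2/(4a) = (9.0899 + 12)^2/(4*6)
= 444.7839/24 = 18.5327


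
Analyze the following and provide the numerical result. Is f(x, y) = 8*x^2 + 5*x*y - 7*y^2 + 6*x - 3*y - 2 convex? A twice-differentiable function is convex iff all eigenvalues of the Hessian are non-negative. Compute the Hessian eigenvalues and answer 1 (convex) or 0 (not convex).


The Hessian of f(x,y) = 8*x^2 + 5*x*y - 7*y^2 + 6*x - 3*y - 2 is:
H = [[16, 5], [5, -14]]
Trace = 16 - 14 = 2
Determinant = 16*-14 - (5)^2 = -249
Discriminant = (2)^2 - 4*-249 = 1000.0
Eigenvalues: lambda_1 = -14.8114, lambda_2 = 16.8114
The function is not convex.

0


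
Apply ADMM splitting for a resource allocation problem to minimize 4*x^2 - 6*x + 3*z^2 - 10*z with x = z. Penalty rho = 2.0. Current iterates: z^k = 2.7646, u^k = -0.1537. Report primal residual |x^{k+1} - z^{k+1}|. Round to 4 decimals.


ADMM iteration with rho = 2.0, z^k = 2.7646, u^k = -0.1537
Step 1: x-update.
Minimize 4*x^2 - 6*x + (2.0/2)*(x - 2.7646 - 0.1537)^2
FOC: (2*4 + 2.0)*x = 6 + 2.0*(2.7646 + 0.1537)
x^{k+1} = 1.1837
Step 2: z-update.
Minimize 3*z^2 - 10*z + (2.0/2)*(1.1837 - z - 0.1537)^2
FOC: (2*3 + 2.0)*z = 10 + 2.0*(1.1837 - 0.1537)
z^{k+1} = 1.5075
Step 3: u-update.
u^{k+1} = -0.1537 + 1.1837 - 1.5075 = -0.4775
Step 4: Primal residual = |1.1837 - 1.5075| = 0.3238


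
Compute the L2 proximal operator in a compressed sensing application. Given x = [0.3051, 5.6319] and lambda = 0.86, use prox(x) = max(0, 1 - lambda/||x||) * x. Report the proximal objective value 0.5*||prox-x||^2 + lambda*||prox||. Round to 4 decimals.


Step 1: Compute ||x||.
||x|| = 5.6402
Step 2: Compute scaling factor.
scale = max(0, 1 - 0.86/5.6402) = 0.8475
Step 3: prox(x) = [0.2586, 4.7732]
||prox(x)|| = 4.7802
Step 4: Proximal objective.
0.5*||prox-x||^2 = 0.3698
lambda*||prox|| = 4.111
Total = 4.4807


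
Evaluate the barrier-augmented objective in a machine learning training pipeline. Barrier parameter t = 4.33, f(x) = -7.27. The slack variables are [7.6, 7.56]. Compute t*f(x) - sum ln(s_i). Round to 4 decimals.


Step 1: Compute log-barrier.
ln values: [2.0281, 2.0229]
phi = -(2.0281 + 2.0229) = -4.051
Step 2: Compute augmented objective.
t*f(x) = 4.33*-7.27 = -31.4791
Total = -31.4791 - 4.051 = -35.5301


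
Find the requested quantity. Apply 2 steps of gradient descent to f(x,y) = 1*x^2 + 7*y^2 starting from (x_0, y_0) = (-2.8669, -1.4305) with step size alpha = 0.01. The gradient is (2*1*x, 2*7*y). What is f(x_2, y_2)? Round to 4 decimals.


Gradient descent on f(x,y) = 1*x^2 + 7*y^2.
Starting point: (-2.8669, -1.4305), alpha = 0.01
Step 1: grad_x = 2*1*-2.8669 = -5.7338, grad_y = 2*7*-1.4305 = -20.027
  x_1 = -2.8669 - 0.01*-5.7338 = -2.8096
  y_1 = -1.4305 - 0.01*-20.027 = -1.2302
Step 2: grad_x = 2*1*-2.8096 = -5.6191, grad_y = 2*7*-1.2302 = -17.2232
  x_2 = -2.8096 - 0.01*-5.6191 = -2.7534
  y_2 = -1.2302 - 0.01*-17.2232 = -1.058
f(-2.7534, -1.058) = 1*(-2.7534)^2 + 7*(-1.058)^2 = 15.4166


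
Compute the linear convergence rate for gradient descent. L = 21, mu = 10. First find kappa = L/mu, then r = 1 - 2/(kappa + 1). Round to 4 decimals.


Step 1: Compute the condition number.
kappa = L/mu = 21/10 = 2.1
Step 2: Compute the convergence rate.
r = 1 - 2/(kappa + 1) = 1 - 2*mu/(L + mu) = (L - mu)/(L + mu) = 11/31 = 0.3548


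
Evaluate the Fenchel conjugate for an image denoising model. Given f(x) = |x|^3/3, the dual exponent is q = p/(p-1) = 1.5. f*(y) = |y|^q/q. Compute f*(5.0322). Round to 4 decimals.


The conjugate exponent q satisfies 1/p + 1/q = 1.
p = 3, so q = 3/(3 - 1) = 1.5
|y|^q = 5.0322^1.5 = 11.2885
f*(5.0322) = 11.2885 / 1.5 = 7.5257


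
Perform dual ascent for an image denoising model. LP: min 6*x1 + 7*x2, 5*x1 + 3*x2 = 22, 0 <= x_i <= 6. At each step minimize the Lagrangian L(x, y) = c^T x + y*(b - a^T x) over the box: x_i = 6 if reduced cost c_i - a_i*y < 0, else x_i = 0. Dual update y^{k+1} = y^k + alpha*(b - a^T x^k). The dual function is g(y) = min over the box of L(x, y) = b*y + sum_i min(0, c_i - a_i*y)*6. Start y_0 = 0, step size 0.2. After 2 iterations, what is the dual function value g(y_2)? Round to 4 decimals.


Dual ascent for LP: min 6*x1 + 7*x2, 5*x1 + 3*x2 = 22, 0 <= x_i <= 6
Step 1: y^k = 0.0, reduced costs: (6.0, 7.0)
  x^k = (0.0, 0.0), subgradient = b - a^T x = 22.0
  y^{k+1} = 0.0 + 0.2*22.0 = 4.4
Step 2: y^k = 4.4, reduced costs: (-16.0, -6.2)
  x^k = (6.0, 6.0), subgradient = b - a^T x = -26.0
  y^{k+1} = 4.4 + 0.2*-26.0 = -0.8
Dual objective at y_2 = -0.8: reduced costs (10.0, 9.4), box minimizer x = (0.0, 0.0)
g(y_2) = b*y + (c1 - a1*y)*x1 + (c2 - a2*y)*x2 = 22*(-0.8) + 10.0*0.0 + 9.4*0.0 = -17.6 + 0.0 + 0.0 = -17.6


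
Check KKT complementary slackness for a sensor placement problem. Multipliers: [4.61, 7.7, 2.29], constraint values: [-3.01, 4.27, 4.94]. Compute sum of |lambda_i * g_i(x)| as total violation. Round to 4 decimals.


KKT complementary slackness check:
lambda_1 * g_1 = 4.61 * -3.01 = -13.8761
lambda_2 * g_2 = 7.7 * 4.27 = 32.879
lambda_3 * g_3 = 2.29 * 4.94 = 11.3126
Total violation = 13.8761 + 32.879 + 11.3126 = 58.0677


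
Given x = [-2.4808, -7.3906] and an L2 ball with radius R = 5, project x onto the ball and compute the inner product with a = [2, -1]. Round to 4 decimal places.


Step 1: Compute ||x|| (intermediates to 6 decimals).
||x|| = sqrt((-2.4808)^2 + (-7.3906)^2) = 7.795854
Step 2: Project.
Since ||x|| > R, scale = R/||x|| = 5/7.795854 = 0.641367, proj(x) = scale * x
proj(x) = [-1.591103, -4.740087]
Step 3: Dot product.
a^T * proj(x) = 2*(-1.591103) - 1*(-4.740087) = 1.5579


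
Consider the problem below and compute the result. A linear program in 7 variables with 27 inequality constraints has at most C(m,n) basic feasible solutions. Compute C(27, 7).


Each vertex corresponds to some choice of n active constraints out of m, so the number of vertices is at most C(m, n) = m! / (n!(m-n)!).
m = 27, n = 7
Numerator: 27 * 26 * 25 * 24 * 23 * 22 * 21
Denominator: 7! = 5040
C(27, 7) = 888030


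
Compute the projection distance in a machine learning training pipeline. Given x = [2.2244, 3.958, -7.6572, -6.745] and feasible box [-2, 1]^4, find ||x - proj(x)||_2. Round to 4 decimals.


Project each component onto [-2, 1].
clip(2.2244) = 1.0, clip(3.958) = 1.0, clip(-7.6572) = -2.0, clip(-6.745) = -2.0
Projection = [1.0, 1.0, -2.0, -2.0]
Squared diffs: [1.4992, 8.7498, 32.0039, 22.515]
Distance = sqrt(64.7679) = 8.0478


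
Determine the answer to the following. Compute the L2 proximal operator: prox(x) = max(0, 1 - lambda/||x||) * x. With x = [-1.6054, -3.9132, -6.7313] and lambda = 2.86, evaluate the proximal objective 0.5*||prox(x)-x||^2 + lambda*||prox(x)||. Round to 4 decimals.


Step 1: Compute ||x||.
||x|| = 7.9499
Step 2: Compute scaling factor.
scale = max(0, 1 - 2.86/7.9499) = 0.6402
Step 3: prox(x) = [-1.0279, -2.5054, -4.3097]
||prox(x)|| = 5.0899
Step 4: Proximal objective.
0.5*||prox-x||^2 = 4.0898
lambda*||prox|| = 14.5571
Total = 18.6469


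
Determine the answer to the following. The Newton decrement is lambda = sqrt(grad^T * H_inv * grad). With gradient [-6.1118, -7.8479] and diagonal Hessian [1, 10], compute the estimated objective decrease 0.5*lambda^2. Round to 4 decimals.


Step 1: H is diagonal, so H^(-1) * g = [-6.1118, -0.7848].
Step 2: g^T H^(-1) g = sum_i g_i^2 / H_ii
  = (-6.1118)^2/1 + (-7.8479)^2/10
  = 37.3541 + 6.159 = 43.5131
Step 3: Objective decrease = 0.5 * g^T H^(-1) g = 21.7565


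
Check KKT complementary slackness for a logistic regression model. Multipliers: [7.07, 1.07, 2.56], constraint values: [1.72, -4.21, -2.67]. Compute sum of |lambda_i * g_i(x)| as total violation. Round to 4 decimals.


KKT complementary slackness check:
lambda_1 * g_1 = 7.07 * 1.72 = 12.1604
lambda_2 * g_2 = 1.07 * -4.21 = -4.5047
lambda_3 * g_3 = 2.56 * -2.67 = -6.8352
Total violation = 12.1604 + 4.5047 + 6.8352 = 23.5003


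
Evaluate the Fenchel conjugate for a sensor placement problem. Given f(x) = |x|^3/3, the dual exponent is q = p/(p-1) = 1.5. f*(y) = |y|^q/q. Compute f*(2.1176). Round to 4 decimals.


The conjugate exponent q satisfies 1/p + 1/q = 1.
p = 3, so q = 3/(3 - 1) = 1.5
|y|^q = 2.1176^1.5 = 3.0815
f*(2.1176) = 3.0815 / 1.5 = 2.0544


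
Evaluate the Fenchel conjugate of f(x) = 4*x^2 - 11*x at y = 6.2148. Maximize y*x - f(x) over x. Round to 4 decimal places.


f*(y) = sup_x {y*x - a*x^2 - b*x} = sup_x {(y-b)*x - a*x^2}
FOC: (y - b) - 2a*x = 0 => x* = (y - b)/(2a)
x* = (6.2148 + 11)/(2*4) = 2.1519
f*(6.2148) = (y-b)^2/(4a) = (6.2148 + 11)^2/(4*4)
= 296.3493/16 = 18.5218


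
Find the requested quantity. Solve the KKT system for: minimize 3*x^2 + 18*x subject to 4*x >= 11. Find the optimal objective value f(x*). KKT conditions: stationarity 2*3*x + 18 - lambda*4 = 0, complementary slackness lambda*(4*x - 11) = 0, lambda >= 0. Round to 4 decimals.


Step 1: Try lambda = 0 (constraint inactive).
x_unc = -18/(2*3) = -3.0
Check: 4*-3.0 = -12.0 < 11 -- violated!
Step 2: Constraint must be active: 4*x = 11
x* = 11/4 = 2.75
lambda = (2*3*2.75 + 18)/4 = 8.625
Step 3: Compute optimal value.
f(x*) = 3*2.75^2 + 18*2.75 = 72.1875


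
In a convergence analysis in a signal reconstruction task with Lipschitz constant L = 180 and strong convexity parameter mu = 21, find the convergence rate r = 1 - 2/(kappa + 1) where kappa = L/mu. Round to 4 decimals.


Step 1: Compute the condition number.
kappa = L/mu = 180/21 = 8.5714
Step 2: Compute the convergence rate.
r = 1 - 2/(kappa + 1) = 1 - 2*mu/(L + mu) = (L - mu)/(L + mu) = 159/201 = 0.791


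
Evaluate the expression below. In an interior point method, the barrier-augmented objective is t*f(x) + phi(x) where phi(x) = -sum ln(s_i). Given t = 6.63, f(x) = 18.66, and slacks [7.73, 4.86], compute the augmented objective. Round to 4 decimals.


Step 1: Compute log-barrier.
ln values: [2.0451, 1.581]
phi = -(2.0451 + 1.581) = -3.6261
Step 2: Compute augmented objective.
t*f(x) = 6.63*18.66 = 123.7158
Total = 123.7158 - 3.6261 = 120.0897


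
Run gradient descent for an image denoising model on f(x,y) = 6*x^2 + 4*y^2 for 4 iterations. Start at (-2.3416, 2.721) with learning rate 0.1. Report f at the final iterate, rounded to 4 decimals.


Gradient descent on f(x,y) = 6*x^2 + 4*y^2.
Starting point: (-2.3416, 2.721), alpha = 0.1
Step 1: grad_x = 2*6*-2.3416 = -28.0992, grad_y = 2*4*2.721 = 21.768
  x_1 = -2.3416 - 0.1*-28.0992 = 0.4683
  y_1 = 2.721 - 0.1*21.768 = 0.5442
Step 2: grad_x = 2*6*0.4683 = 5.6198, grad_y = 2*4*0.5442 = 4.3536
  x_2 = 0.4683 - 0.1*5.6198 = -0.0937
  y_2 = 0.5442 - 0.1*4.3536 = 0.1088
Step 3: grad_x = 2*6*-0.0937 = -1.124, grad_y = 2*4*0.1088 = 0.8707
  x_3 = -0.0937 - 0.1*-1.124 = 0.0187
  y_3 = 0.1088 - 0.1*0.8707 = 0.0218
Step 4: grad_x = 2*6*0.0187 = 0.2248, grad_y = 2*4*0.0218 = 0.1741
  x_4 = 0.0187 - 0.1*0.2248 = -0.0037
  y_4 = 0.0218 - 0.1*0.1741 = 0.0044
f(-0.0037, 0.0044) = 6*(-0.0037)^2 + 4*0.0044^2 = 0.0002


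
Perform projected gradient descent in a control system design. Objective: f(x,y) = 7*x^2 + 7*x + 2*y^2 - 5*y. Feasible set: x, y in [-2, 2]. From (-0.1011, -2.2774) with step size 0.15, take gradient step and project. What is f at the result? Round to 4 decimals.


Step 1: Compute gradient at (-0.1011, -2.2774).
grad_x = 2*7*-0.1011 + 7 = 5.5846
grad_y = 2*2*-2.2774 - 5 = -14.1096
Step 2: Gradient step.
x_raw = -0.1011 - 0.15*5.5846 = -0.9388
y_raw = -2.2774 - 0.15*-14.1096 = -0.161
Step 3: Project onto [-2, 2].
x_proj = clip(-0.9388) = -0.9388
y_proj = clip(-0.161) = -0.161
Step 4: Evaluate f.
f(-0.9388, -0.161) = 0.4544


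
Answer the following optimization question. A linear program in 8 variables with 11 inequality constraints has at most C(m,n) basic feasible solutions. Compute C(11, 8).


Each vertex corresponds to some choice of n active constraints out of m, so the number of vertices is at most C(m, n) = m! / (n!(m-n)!).
m = 11, n = 8
Numerator: 11 * 10 * 9 * 8 * 7 * 6 * 5 * 4
Denominator: 8! = 40320
C(11, 8) = 165
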